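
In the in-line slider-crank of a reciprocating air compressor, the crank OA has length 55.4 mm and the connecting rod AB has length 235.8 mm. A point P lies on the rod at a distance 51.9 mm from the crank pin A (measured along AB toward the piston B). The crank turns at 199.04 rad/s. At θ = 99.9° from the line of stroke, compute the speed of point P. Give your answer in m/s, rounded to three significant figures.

ω = 199 rad/s.  Crank-pin speed |V_A| = rω = 11.027 m/s, perpendicular to OA.
Rod angle: sinφ = −(r/L) sinθ ⇒ φ = -13.382°; ω_rod = −rω cosθ/√(L²−r²sin²θ) = +8.2644 rad/s.
V_P = V_A + ω_rod × AP, with AP = 0.0519 m along the rod.
Components: V_Px = −rω sinθ − a·ω_rod·sinφ = -10.763 m/s;  V_Py = rω cosθ + a·ω_rod·cosφ = -1.4786 m/s.
|V_P| = √(V_Px² + V_Py²) = 10.864 m/s.

10.9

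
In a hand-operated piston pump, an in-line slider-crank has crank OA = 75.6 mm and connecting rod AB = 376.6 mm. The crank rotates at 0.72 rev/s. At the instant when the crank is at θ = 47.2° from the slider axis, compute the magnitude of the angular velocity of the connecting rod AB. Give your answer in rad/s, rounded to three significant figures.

0.624

ω = 4.524 rad/s (converted from 0.72 rev/s).
The rod makes angle φ with the slider axis where L sinφ = r sinθ; differentiating, L cosφ·φ̇ = r ω cosθ.
L cosφ = √(L² − r² sin²θ) = 0.37249 m.
|ω_rod| = r ω |cosθ| / √(L² − r² sin²θ) = 0.0756·4.524·0.67944/0.37249 = 0.62383 rad/s.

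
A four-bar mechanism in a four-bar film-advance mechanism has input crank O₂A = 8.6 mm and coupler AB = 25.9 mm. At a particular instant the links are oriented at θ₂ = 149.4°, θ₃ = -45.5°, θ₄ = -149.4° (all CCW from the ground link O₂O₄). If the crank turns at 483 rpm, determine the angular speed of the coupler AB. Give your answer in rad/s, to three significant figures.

15.2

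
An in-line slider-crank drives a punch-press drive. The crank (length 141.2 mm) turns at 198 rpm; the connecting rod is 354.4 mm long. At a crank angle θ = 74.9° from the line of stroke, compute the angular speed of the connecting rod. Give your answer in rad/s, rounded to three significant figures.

ω = 20.73 rad/s (converted from 198 rpm).
The rod makes angle φ with the slider axis where L sinφ = r sinθ; differentiating, L cosφ·φ̇ = r ω cosθ.
L cosφ = √(L² − r² sin²θ) = 0.32713 m.
|ω_rod| = r ω |cosθ| / √(L² − r² sin²θ) = 0.1412·20.73·0.26050/0.32713 = 2.3314 rad/s.

2.33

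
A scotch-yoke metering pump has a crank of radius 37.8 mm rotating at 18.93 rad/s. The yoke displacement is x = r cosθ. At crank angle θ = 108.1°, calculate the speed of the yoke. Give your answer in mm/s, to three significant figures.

ω = 18.93 rad/s
x = r cosθ ⇒ ẋ = −rω sinθ.
|v| = rω|sinθ| = 0.0378·18.93·|sin 108.1°| = 0.68015 m/s = 680.15 mm/s.

680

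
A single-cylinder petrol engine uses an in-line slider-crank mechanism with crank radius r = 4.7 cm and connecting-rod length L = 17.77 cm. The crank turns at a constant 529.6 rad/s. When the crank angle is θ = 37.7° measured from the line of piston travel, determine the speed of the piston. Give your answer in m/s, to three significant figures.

18.4

ω = 529.6 rad/s
For an in-line slider-crank, x = r cosθ + √(L² − r² sin²θ), so v = −rω sinθ·[1 + r cosθ/√(L² − r² sin²θ)].
With r = 0.047 m, L = 0.1777 m, θ = 37.7°: √(L² − r² sin²θ) = 0.17536 m.
v = −0.047·529.6·0.61153·[1 + 0.047·0.79122/0.17536] = -18.45 m/s.
|v| = 18.45 m/s.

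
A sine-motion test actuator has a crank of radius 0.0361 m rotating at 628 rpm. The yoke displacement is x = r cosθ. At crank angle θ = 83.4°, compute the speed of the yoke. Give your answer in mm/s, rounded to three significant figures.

2360

ω = 65.76 rad/s (from 628 rpm).
x = r cosθ ⇒ ẋ = −rω sinθ.
|v| = rω|sinθ| = 0.0361·65.76·|sin 83.4°| = 2.3583 m/s = 2358.3 mm/s.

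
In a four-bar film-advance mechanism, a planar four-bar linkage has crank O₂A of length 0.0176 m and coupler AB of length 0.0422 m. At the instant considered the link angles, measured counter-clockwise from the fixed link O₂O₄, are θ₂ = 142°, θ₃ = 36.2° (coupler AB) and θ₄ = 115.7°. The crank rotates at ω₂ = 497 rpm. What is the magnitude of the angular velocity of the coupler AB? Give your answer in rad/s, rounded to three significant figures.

ω₂ = 52.05 rad/s (from 497 rpm).
Differentiating the loop-closure r₂e^{iθ₂}+r₃e^{iθ₃}=r₁+r₄e^{iθ₄} gives r₂ω₂e^{iθ₂}+r₃ω₃e^{iθ₃}=r₄ω₄e^{iθ₄}.
Eliminating the other unknown: ω₃ = r₂ω₂ sin(θ₄−θ₂) / [r₃ sin(θ₃−θ₄)].
Numerator sine = -0.44307; denominator sine = -0.98325.
Result = 0.0176·52.05·(-0.44307) / (0.0422·(-0.98325)) = +9.7812 rad/s; magnitude 9.7812 rad/s.

9.78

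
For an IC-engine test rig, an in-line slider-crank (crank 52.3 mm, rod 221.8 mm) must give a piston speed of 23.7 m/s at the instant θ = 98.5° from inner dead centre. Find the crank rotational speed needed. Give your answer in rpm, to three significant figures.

4540

For an in-line slider-crank, |v_piston| = rω|sinθ|·[1 + r cosθ/√(L² − r² sin²θ)].
With r = 0.0523 m, L = 0.2218 m, θ = 98.5°: the bracketed kinematic factor |dx/dθ| = 0.049872 m.
ω = v/|dx/dθ| = 23.7/0.049872 = 475.22 rad/s.
N = 60ω/(2π) = 4538 rpm.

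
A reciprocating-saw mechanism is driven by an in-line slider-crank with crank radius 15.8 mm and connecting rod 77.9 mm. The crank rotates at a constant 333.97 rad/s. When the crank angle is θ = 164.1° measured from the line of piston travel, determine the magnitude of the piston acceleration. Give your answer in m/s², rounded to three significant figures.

1390

ω = 334 rad/s
x(θ) = r cosθ + √(L² − r² sin²θ); with ω constant, a = ω²·d²x/dθ².
d²x/dθ² = −r cosθ − r²(cos2θ)/√u − r⁴ sin²2θ/(4u^{3/2}),  u = L² − r² sin²θ = 0.00604967 m².
Substituting r = 0.0158 m, L = 0.0779 m, θ = 164.1°: d²x/dθ² = +0.012459 m.
a = ω²·d²x/dθ² = (334)²·(+0.012459) = +1389.6 m/s²;  |a| = 1389.6 m/s².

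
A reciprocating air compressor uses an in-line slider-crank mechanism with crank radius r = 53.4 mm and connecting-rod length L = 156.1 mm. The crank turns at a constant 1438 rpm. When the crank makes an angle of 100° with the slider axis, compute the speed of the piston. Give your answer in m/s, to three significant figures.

7.42

ω = 2π·1438/60 = 150.6 rad/s
For an in-line slider-crank, x = r cosθ + √(L² − r² sin²θ), so v = −rω sinθ·[1 + r cosθ/√(L² − r² sin²θ)].
With r = 0.0534 m, L = 0.1561 m, θ = 100°: √(L² − r² sin²θ) = 0.14697 m.
v = −0.0534·150.6·0.98481·[1 + 0.0534·-0.17365/0.14697] = -7.4196 m/s.
|v| = 7.4196 m/s.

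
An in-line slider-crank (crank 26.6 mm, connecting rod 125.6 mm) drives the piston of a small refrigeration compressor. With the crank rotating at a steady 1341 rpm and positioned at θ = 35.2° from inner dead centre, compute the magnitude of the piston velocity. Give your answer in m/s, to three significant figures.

ω = 2π·1341/60 = 140.4 rad/s
For an in-line slider-crank, x = r cosθ + √(L² − r² sin²θ), so v = −rω sinθ·[1 + r cosθ/√(L² − r² sin²θ)].
With r = 0.0266 m, L = 0.1256 m, θ = 35.2°: √(L² − r² sin²θ) = 0.12466 m.
v = −0.0266·140.4·0.57643·[1 + 0.0266·0.81714/0.12466] = -2.5287 m/s.
|v| = 2.5287 m/s.

2.53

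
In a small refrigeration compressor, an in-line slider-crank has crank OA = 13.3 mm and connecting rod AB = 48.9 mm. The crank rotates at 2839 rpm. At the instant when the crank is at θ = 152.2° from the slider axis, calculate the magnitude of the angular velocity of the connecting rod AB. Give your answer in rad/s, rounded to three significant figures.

72.1

ω = 297.3 rad/s (converted from 2839 rpm).
The rod makes angle φ with the slider axis where L sinφ = r sinθ; differentiating, L cosφ·φ̇ = r ω cosθ.
L cosφ = √(L² − r² sin²θ) = 0.048505 m.
|ω_rod| = r ω |cosθ| / √(L² − r² sin²θ) = 0.0133·297.3·0.88458/0.048505 = 72.11 rad/s.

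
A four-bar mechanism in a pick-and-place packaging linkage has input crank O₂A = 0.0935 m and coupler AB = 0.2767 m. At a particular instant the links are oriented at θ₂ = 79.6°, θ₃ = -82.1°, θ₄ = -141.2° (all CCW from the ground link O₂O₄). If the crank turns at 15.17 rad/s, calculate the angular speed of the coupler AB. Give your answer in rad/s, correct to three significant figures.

ω₂ = 15.17 rad/s
Differentiating the loop-closure r₂e^{iθ₂}+r₃e^{iθ₃}=r₁+r₄e^{iθ₄} gives r₂ω₂e^{iθ₂}+r₃ω₃e^{iθ₃}=r₄ω₄e^{iθ₄}.
Eliminating the other unknown: ω₃ = r₂ω₂ sin(θ₄−θ₂) / [r₃ sin(θ₃−θ₄)].
Numerator sine = +0.65342; denominator sine = +0.85806.
Result = 0.0935·15.17·(+0.65342) / (0.2767·(+0.85806)) = +3.9036 rad/s; magnitude 3.9036 rad/s.

3.90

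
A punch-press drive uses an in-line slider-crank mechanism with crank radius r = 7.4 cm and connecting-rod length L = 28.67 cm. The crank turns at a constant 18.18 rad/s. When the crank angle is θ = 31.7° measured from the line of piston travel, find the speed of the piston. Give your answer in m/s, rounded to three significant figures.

0.864

ω = 18.18 rad/s
For an in-line slider-crank, x = r cosθ + √(L² − r² sin²θ), so v = −rω sinθ·[1 + r cosθ/√(L² − r² sin²θ)].
With r = 0.074 m, L = 0.2867 m, θ = 31.7°: √(L² − r² sin²θ) = 0.28405 m.
v = −0.074·18.18·0.52547·[1 + 0.074·0.85081/0.28405] = -0.86362 m/s.
|v| = 0.86362 m/s.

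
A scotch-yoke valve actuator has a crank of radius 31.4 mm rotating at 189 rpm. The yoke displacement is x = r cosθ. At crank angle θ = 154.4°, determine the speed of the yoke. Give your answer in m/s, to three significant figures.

0.269

ω = 19.79 rad/s (from 189 rpm).
x = r cosθ ⇒ ẋ = −rω sinθ.
|v| = rω|sinθ| = 0.0314·19.79·|sin 154.4°| = 0.26853 m/s.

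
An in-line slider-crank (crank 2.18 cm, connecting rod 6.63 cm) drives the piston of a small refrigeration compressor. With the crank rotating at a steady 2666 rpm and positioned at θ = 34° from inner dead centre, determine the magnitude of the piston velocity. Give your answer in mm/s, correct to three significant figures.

ω = 2π·2666/60 = 279.2 rad/s
For an in-line slider-crank, x = r cosθ + √(L² − r² sin²θ), so v = −rω sinθ·[1 + r cosθ/√(L² − r² sin²θ)].
With r = 0.0218 m, L = 0.0663 m, θ = 34°: √(L² − r² sin²θ) = 0.06517 m.
v = −0.0218·279.2·0.55919·[1 + 0.0218·0.82904/0.06517] = -4.3472 m/s.
|v| = 4.3472 m/s = 4347.2 mm/s.

4350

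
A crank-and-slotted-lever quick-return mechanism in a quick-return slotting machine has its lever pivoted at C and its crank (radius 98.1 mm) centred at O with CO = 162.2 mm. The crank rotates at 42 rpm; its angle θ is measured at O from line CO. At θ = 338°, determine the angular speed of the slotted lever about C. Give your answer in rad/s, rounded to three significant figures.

ω = 4.398 rad/s (from 42 rpm).
Crank pin A relative to C: A = (d + r cosθ, r sinθ); lever angle φ = atan2(r sinθ, d + r cosθ).
Differentiating tanφ: φ̇ = rω(d cosθ + r)/(d² + r² + 2dr cosθ).
d² + r² + 2dr cosθ = |CA|² = 0.0654388 m²;  d cosθ + r = +0.24849 m.
|ω_lever| = |0.0981·4.398·+0.24849| / 0.0654388 = 1.6384 rad/s.

1.64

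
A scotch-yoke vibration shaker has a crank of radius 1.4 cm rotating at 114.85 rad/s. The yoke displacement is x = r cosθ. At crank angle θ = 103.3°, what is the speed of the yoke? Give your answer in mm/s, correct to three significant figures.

1560

ω = 114.8 rad/s
x = r cosθ ⇒ ẋ = −rω sinθ.
|v| = rω|sinθ| = 0.014·114.8·|sin 103.3°| = 1.5648 m/s = 1564.8 mm/s.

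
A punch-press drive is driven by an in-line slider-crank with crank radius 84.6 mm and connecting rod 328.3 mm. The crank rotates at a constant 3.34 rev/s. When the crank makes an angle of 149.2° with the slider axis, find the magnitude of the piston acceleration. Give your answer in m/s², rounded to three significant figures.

27.3

ω = 2π·3.34 = 20.99 rad/s
x(θ) = r cosθ + √(L² − r² sin²θ); with ω constant, a = ω²·d²x/dθ².
d²x/dθ² = −r cosθ − r²(cos2θ)/√u − r⁴ sin²2θ/(4u^{3/2}),  u = L² − r² sin²θ = 0.105904 m².
Substituting r = 0.0846 m, L = 0.3283 m, θ = 149.2°: d²x/dθ² = +0.06192 m.
a = ω²·d²x/dθ² = (20.99)²·(+0.06192) = +27.27 m/s²;  |a| = 27.27 m/s².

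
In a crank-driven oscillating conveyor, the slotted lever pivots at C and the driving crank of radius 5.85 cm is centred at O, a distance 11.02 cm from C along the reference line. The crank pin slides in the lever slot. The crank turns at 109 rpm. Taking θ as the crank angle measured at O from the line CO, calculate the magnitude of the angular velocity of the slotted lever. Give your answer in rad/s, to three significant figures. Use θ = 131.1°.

ω = 11.41 rad/s (from 109 rpm).
Crank pin A relative to C: A = (d + r cosθ, r sinθ); lever angle φ = atan2(r sinθ, d + r cosθ).
Differentiating tanφ: φ̇ = rω(d cosθ + r)/(d² + r² + 2dr cosθ).
d² + r² + 2dr cosθ = |CA|² = 0.00709049 m²;  d cosθ + r = -0.013943 m.
|ω_lever| = |0.0585·11.41·-0.013943| / 0.00709049 = 1.3131 rad/s.

1.31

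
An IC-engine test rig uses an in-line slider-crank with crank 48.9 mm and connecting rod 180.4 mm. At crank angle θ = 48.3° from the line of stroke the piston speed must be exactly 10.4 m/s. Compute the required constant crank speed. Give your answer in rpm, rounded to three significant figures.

2300

For an in-line slider-crank, |v_piston| = rω|sinθ|·[1 + r cosθ/√(L² − r² sin²θ)].
With r = 0.0489 m, L = 0.1804 m, θ = 48.3°: the bracketed kinematic factor |dx/dθ| = 0.043233 m.
ω = v/|dx/dθ| = 10.4/0.043233 = 240.56 rad/s.
N = 60ω/(2π) = 2297.1 rpm.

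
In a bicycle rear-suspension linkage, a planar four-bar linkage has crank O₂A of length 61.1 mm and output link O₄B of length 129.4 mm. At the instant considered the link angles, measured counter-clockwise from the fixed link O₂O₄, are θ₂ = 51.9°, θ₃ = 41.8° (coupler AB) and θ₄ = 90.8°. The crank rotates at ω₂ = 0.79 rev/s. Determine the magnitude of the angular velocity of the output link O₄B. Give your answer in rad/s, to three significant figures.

0.545

ω₂ = 4.964 rad/s (from 0.79 rev/s).
Differentiating the loop-closure r₂e^{iθ₂}+r₃e^{iθ₃}=r₁+r₄e^{iθ₄} gives r₂ω₂e^{iθ₂}+r₃ω₃e^{iθ₃}=r₄ω₄e^{iθ₄}.
Eliminating the other unknown: ω₄ = r₂ω₂ sin(θ₂−θ₃) / [r₄ sin(θ₄−θ₃)].
Numerator sine = +0.17537; denominator sine = +0.75471.
Result = 0.0611·4.964·(+0.17537) / (0.1294·(+0.75471)) = +0.5446 rad/s; magnitude 0.5446 rad/s.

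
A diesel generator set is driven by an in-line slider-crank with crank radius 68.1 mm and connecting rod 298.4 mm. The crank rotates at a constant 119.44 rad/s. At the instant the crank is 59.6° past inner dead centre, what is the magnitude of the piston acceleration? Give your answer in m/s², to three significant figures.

384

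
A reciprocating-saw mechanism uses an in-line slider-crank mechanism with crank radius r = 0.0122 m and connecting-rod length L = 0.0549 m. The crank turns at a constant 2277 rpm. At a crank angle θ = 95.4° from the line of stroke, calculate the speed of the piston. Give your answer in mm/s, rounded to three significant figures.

2830

ω = 2π·2277/60 = 238.4 rad/s
For an in-line slider-crank, x = r cosθ + √(L² − r² sin²θ), so v = −rω sinθ·[1 + r cosθ/√(L² − r² sin²θ)].
With r = 0.0122 m, L = 0.0549 m, θ = 95.4°: √(L² − r² sin²θ) = 0.05354 m.
v = −0.0122·238.4·0.99556·[1 + 0.0122·-0.09411/0.05354] = -2.834 m/s.
|v| = 2.834 m/s = 2834 mm/s.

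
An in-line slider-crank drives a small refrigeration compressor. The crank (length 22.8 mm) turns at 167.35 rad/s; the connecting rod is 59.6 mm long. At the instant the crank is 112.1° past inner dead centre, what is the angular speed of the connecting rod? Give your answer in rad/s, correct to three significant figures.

25.8

ω = 167.3 rad/s
The rod makes angle φ with the slider axis where L sinφ = r sinθ; differentiating, L cosφ·φ̇ = r ω cosθ.
L cosφ = √(L² − r² sin²θ) = 0.055731 m.
|ω_rod| = r ω |cosθ| / √(L² − r² sin²θ) = 0.0228·167.3·0.37622/0.055731 = 25.758 rad/s.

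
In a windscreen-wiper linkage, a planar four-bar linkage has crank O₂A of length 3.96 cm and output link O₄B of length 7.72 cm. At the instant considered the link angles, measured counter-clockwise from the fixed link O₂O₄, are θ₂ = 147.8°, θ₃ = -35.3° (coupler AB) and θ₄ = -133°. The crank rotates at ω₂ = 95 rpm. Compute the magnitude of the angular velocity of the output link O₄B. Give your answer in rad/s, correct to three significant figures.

ω₂ = 9.948 rad/s (from 95 rpm).
Differentiating the loop-closure r₂e^{iθ₂}+r₃e^{iθ₃}=r₁+r₄e^{iθ₄} gives r₂ω₂e^{iθ₂}+r₃ω₃e^{iθ₃}=r₄ω₄e^{iθ₄}.
Eliminating the other unknown: ω₄ = r₂ω₂ sin(θ₂−θ₃) / [r₄ sin(θ₄−θ₃)].
Numerator sine = -0.05408; denominator sine = -0.99098.
Result = 0.0396·9.948·(-0.05408) / (0.0772·(-0.99098)) = +0.27848 rad/s; magnitude 0.27848 rad/s.

0.278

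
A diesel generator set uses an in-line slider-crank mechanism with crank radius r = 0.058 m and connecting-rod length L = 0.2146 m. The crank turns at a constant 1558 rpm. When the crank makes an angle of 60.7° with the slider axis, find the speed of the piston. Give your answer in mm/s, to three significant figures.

ω = 2π·1558/60 = 163.2 rad/s
For an in-line slider-crank, x = r cosθ + √(L² − r² sin²θ), so v = −rω sinθ·[1 + r cosθ/√(L² − r² sin²θ)].
With r = 0.058 m, L = 0.2146 m, θ = 60.7°: √(L² − r² sin²θ) = 0.20855 m.
v = −0.058·163.2·0.87207·[1 + 0.058·0.48938/0.20855] = -9.3754 m/s.
|v| = 9.3754 m/s = 9375.4 mm/s.

9380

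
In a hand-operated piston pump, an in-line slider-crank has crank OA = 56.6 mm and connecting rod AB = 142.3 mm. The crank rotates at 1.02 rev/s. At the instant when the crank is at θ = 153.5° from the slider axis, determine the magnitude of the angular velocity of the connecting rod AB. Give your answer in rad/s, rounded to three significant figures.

2.32

ω = 6.409 rad/s (converted from 1.02 rev/s).
The rod makes angle φ with the slider axis where L sinφ = r sinθ; differentiating, L cosφ·φ̇ = r ω cosθ.
L cosφ = √(L² − r² sin²θ) = 0.14004 m.
|ω_rod| = r ω |cosθ| / √(L² − r² sin²θ) = 0.0566·6.409·0.89493/0.14004 = 2.3181 rad/s.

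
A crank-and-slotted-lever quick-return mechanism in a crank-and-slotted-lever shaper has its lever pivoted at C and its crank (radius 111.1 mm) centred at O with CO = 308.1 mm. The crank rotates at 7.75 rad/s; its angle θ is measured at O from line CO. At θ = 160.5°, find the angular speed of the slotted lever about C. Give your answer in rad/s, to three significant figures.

3.61

ω = 7.75 rad/s
Crank pin A relative to C: A = (d + r cosθ, r sinθ); lever angle φ = atan2(r sinθ, d + r cosθ).
Differentiating tanφ: φ̇ = rω(d cosθ + r)/(d² + r² + 2dr cosθ).
d² + r² + 2dr cosθ = |CA|² = 0.0427358 m²;  d cosθ + r = -0.17933 m.
|ω_lever| = |0.1111·7.75·-0.17933| / 0.0427358 = 3.613 rad/s.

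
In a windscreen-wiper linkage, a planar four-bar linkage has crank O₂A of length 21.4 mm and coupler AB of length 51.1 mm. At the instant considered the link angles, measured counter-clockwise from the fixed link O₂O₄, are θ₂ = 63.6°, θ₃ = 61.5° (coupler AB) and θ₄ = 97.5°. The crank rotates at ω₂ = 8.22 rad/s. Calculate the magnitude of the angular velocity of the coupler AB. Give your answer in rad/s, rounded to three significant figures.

3.27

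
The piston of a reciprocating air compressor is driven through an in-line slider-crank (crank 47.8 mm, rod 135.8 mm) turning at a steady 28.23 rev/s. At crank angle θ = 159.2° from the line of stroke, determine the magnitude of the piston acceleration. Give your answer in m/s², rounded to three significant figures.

999

ω = 2π·28.2 = 177.4 rad/s
x(θ) = r cosθ + √(L² − r² sin²θ); with ω constant, a = ω²·d²x/dθ².
d²x/dθ² = −r cosθ − r²(cos2θ)/√u − r⁴ sin²2θ/(4u^{3/2}),  u = L² − r² sin²θ = 0.0181535 m².
Substituting r = 0.0478 m, L = 0.1358 m, θ = 159.2°: d²x/dθ² = +0.031768 m.
a = ω²·d²x/dθ² = (177.4)²·(+0.031768) = +999.48 m/s²;  |a| = 999.48 m/s².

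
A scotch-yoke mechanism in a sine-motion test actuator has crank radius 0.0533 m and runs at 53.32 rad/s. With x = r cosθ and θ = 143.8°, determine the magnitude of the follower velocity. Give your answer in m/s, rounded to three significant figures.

ω = 53.32 rad/s
x = r cosθ ⇒ ẋ = −rω sinθ.
|v| = rω|sinθ| = 0.0533·53.32·|sin 143.8°| = 1.6785 m/s.

1.68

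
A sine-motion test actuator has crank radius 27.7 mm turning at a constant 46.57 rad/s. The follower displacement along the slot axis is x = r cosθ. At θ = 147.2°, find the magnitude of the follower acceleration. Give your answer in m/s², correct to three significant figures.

50.5

ω = 46.57 rad/s
x = r cosθ ⇒ ẍ = −rω² cosθ (ω constant).
|a| = rω²|cosθ| = 0.0277·(46.57)²·|cos 147.2°| = 50.497 m/s².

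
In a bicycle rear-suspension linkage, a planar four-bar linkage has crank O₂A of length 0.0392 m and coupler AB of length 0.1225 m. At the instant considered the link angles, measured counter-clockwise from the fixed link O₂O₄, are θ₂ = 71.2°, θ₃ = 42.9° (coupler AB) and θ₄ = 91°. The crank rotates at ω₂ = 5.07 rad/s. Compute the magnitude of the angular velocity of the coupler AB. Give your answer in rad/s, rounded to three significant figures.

ω₂ = 5.07 rad/s
Differentiating the loop-closure r₂e^{iθ₂}+r₃e^{iθ₃}=r₁+r₄e^{iθ₄} gives r₂ω₂e^{iθ₂}+r₃ω₃e^{iθ₃}=r₄ω₄e^{iθ₄}.
Eliminating the other unknown: ω₃ = r₂ω₂ sin(θ₄−θ₂) / [r₃ sin(θ₃−θ₄)].
Numerator sine = +0.33874; denominator sine = -0.74431.
Result = 0.0392·5.07·(+0.33874) / (0.1225·(-0.74431)) = -0.73836 rad/s; magnitude 0.73836 rad/s.

0.738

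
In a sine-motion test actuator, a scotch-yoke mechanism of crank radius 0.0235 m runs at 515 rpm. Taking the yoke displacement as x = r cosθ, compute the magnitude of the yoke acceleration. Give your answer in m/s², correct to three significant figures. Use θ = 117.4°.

ω = 53.93 rad/s (from 515 rpm).
x = r cosθ ⇒ ẍ = −rω² cosθ (ω constant).
|a| = rω²|cosθ| = 0.0235·(53.93)²·|cos 117.4°| = 31.455 m/s².

31.5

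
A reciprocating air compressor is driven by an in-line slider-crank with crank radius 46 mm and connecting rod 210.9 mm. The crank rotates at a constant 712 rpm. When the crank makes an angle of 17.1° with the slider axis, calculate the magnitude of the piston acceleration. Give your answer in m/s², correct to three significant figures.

ω = 2π·712/60 = 74.56 rad/s
x(θ) = r cosθ + √(L² − r² sin²θ); with ω constant, a = ω²·d²x/dθ².
d²x/dθ² = −r cosθ − r²(cos2θ)/√u − r⁴ sin²2θ/(4u^{3/2}),  u = L² − r² sin²θ = 0.0442959 m².
Substituting r = 0.046 m, L = 0.2109 m, θ = 17.1°: d²x/dθ² = -0.05232 m.
a = ω²·d²x/dθ² = (74.56)²·(-0.05232) = -290.86 m/s²;  |a| = 290.86 m/s².

291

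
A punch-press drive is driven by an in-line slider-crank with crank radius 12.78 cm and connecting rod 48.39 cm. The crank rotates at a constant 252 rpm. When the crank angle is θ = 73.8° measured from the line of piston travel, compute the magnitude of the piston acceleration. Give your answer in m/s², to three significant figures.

4.44

ω = 2π·252/60 = 26.39 rad/s
x(θ) = r cosθ + √(L² − r² sin²θ); with ω constant, a = ω²·d²x/dθ².
d²x/dθ² = −r cosθ − r²(cos2θ)/√u − r⁴ sin²2θ/(4u^{3/2}),  u = L² − r² sin²θ = 0.219098 m².
Substituting r = 0.1278 m, L = 0.4839 m, θ = 73.8°: d²x/dθ² = -0.0063803 m.
a = ω²·d²x/dθ² = (26.39)²·(-0.0063803) = -4.4433 m/s²;  |a| = 4.4433 m/s².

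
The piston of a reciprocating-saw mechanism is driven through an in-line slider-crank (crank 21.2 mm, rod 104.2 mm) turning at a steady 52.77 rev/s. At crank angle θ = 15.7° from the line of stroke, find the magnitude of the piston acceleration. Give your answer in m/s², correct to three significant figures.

ω = 2π·52.8 = 331.6 rad/s
x(θ) = r cosθ + √(L² − r² sin²θ); with ω constant, a = ω²·d²x/dθ².
d²x/dθ² = −r cosθ − r²(cos2θ)/√u − r⁴ sin²2θ/(4u^{3/2}),  u = L² − r² sin²θ = 0.0108247 m².
Substituting r = 0.0212 m, L = 0.1042 m, θ = 15.7°: d²x/dθ² = -0.024108 m.
a = ω²·d²x/dθ² = (331.6)²·(-0.024108) = -2650.3 m/s²;  |a| = 2650.3 m/s².

2650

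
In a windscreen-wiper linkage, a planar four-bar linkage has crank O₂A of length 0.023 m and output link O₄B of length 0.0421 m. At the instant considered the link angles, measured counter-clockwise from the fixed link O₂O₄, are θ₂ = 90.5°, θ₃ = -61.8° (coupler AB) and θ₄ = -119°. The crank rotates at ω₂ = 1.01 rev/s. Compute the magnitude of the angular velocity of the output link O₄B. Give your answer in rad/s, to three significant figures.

1.92

ω₂ = 6.346 rad/s (from 1.01 rev/s).
Differentiating the loop-closure r₂e^{iθ₂}+r₃e^{iθ₃}=r₁+r₄e^{iθ₄} gives r₂ω₂e^{iθ₂}+r₃ω₃e^{iθ₃}=r₄ω₄e^{iθ₄}.
Eliminating the other unknown: ω₄ = r₂ω₂ sin(θ₂−θ₃) / [r₄ sin(θ₄−θ₃)].
Numerator sine = +0.46484; denominator sine = -0.84057.
Result = 0.023·6.346·(+0.46484) / (0.0421·(-0.84057)) = -1.9173 rad/s; magnitude 1.9173 rad/s.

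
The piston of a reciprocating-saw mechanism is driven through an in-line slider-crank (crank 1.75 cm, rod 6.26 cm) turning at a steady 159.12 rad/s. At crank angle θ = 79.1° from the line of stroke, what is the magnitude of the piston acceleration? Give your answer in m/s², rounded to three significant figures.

ω = 159.1 rad/s
x(θ) = r cosθ + √(L² − r² sin²θ); with ω constant, a = ω²·d²x/dθ².
d²x/dθ² = −r cosθ − r²(cos2θ)/√u − r⁴ sin²2θ/(4u^{3/2}),  u = L² − r² sin²θ = 0.00362346 m².
Substituting r = 0.0175 m, L = 0.0626 m, θ = 79.1°: d²x/dθ² = +0.0013998 m.
a = ω²·d²x/dθ² = (159.1)²·(+0.0013998) = +35.441 m/s²;  |a| = 35.441 m/s².

35.4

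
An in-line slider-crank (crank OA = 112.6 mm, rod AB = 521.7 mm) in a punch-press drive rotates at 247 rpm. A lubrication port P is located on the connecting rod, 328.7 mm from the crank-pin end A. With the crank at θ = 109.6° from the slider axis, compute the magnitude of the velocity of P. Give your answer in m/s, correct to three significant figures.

2.64

ω = 25.87 rad/s.  Crank-pin speed |V_A| = rω = 2.9125 m/s, perpendicular to OA.
Rod angle: sinφ = −(r/L) sinθ ⇒ φ = -11.732°; ω_rod = −rω cosθ/√(L²−r²sin²θ) = +1.9127 rad/s.
V_P = V_A + ω_rod × AP, with AP = 0.3287 m along the rod.
Components: V_Px = −rω sinθ − a·ω_rod·sinφ = -2.6159 m/s;  V_Py = rω cosθ + a·ω_rod·cosφ = -0.36144 m/s.
|V_P| = √(V_Px² + V_Py²) = 2.6408 m/s.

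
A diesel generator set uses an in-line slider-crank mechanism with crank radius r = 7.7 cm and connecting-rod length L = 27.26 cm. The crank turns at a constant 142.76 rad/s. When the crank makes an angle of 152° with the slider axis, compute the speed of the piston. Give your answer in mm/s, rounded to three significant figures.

ω = 142.8 rad/s
For an in-line slider-crank, x = r cosθ + √(L² − r² sin²θ), so v = −rω sinθ·[1 + r cosθ/√(L² − r² sin²θ)].
With r = 0.077 m, L = 0.2726 m, θ = 152°: √(L² − r² sin²θ) = 0.27019 m.
v = −0.077·142.8·0.46947·[1 + 0.077·-0.88295/0.27019] = -3.8621 m/s.
|v| = 3.8621 m/s = 3862.1 mm/s.

3860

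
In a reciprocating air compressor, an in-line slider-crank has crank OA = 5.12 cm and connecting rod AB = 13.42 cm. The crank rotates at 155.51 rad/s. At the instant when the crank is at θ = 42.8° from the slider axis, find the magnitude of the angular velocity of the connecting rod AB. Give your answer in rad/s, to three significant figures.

ω = 155.5 rad/s
The rod makes angle φ with the slider axis where L sinφ = r sinθ; differentiating, L cosφ·φ̇ = r ω cosθ.
L cosφ = √(L² − r² sin²θ) = 0.12961 m.
|ω_rod| = r ω |cosθ| / √(L² − r² sin²θ) = 0.0512·155.5·0.73373/0.12961 = 45.073 rad/s.

45.1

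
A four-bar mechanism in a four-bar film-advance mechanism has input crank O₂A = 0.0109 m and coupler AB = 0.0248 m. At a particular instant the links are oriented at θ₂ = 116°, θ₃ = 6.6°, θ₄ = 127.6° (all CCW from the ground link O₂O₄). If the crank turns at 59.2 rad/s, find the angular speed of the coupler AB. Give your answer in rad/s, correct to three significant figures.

ω₂ = 59.2 rad/s
Differentiating the loop-closure r₂e^{iθ₂}+r₃e^{iθ₃}=r₁+r₄e^{iθ₄} gives r₂ω₂e^{iθ₂}+r₃ω₃e^{iθ₃}=r₄ω₄e^{iθ₄}.
Eliminating the other unknown: ω₃ = r₂ω₂ sin(θ₄−θ₂) / [r₃ sin(θ₃−θ₄)].
Numerator sine = +0.20108; denominator sine = -0.85717.
Result = 0.0109·59.2·(+0.20108) / (0.0248·(-0.85717)) = -6.1037 rad/s; magnitude 6.1037 rad/s.

6.10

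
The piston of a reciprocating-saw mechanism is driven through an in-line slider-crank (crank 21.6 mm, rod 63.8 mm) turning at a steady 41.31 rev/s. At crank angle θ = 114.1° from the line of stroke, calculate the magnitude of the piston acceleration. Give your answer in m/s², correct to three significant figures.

ω = 2π·41.3 = 259.6 rad/s
x(θ) = r cosθ + √(L² − r² sin²θ); with ω constant, a = ω²·d²x/dθ².
d²x/dθ² = −r cosθ − r²(cos2θ)/√u − r⁴ sin²2θ/(4u^{3/2}),  u = L² − r² sin²θ = 0.00368167 m².
Substituting r = 0.0216 m, L = 0.0638 m, θ = 114.1°: d²x/dθ² = +0.01381 m.
a = ω²·d²x/dθ² = (259.6)²·(+0.01381) = +930.37 m/s²;  |a| = 930.37 m/s².

930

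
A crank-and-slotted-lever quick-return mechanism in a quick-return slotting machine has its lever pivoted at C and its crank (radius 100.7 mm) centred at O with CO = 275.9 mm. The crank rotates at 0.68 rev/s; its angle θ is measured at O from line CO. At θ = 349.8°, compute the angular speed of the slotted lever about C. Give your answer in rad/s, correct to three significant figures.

ω = 4.273 rad/s (from 0.68 rev/s).
Crank pin A relative to C: A = (d + r cosθ, r sinθ); lever angle φ = atan2(r sinθ, d + r cosθ).
Differentiating tanφ: φ̇ = rω(d cosθ + r)/(d² + r² + 2dr cosθ).
d² + r² + 2dr cosθ = |CA|² = 0.140949 m²;  d cosθ + r = +0.37224 m.
|ω_lever| = |0.1007·4.273·+0.37224| / 0.140949 = 1.1363 rad/s.

1.14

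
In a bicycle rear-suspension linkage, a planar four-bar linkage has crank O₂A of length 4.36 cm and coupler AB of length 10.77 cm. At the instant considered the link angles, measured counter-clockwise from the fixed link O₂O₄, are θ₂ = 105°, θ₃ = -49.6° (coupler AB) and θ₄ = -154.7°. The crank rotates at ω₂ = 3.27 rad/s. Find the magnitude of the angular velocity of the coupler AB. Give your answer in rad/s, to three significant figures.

1.35

ω₂ = 3.27 rad/s
Differentiating the loop-closure r₂e^{iθ₂}+r₃e^{iθ₃}=r₁+r₄e^{iθ₄} gives r₂ω₂e^{iθ₂}+r₃ω₃e^{iθ₃}=r₄ω₄e^{iθ₄}.
Eliminating the other unknown: ω₃ = r₂ω₂ sin(θ₄−θ₂) / [r₃ sin(θ₃−θ₄)].
Numerator sine = +0.98389; denominator sine = +0.96547.
Result = 0.0436·3.27·(+0.98389) / (0.1077·(+0.96547)) = +1.349 rad/s; magnitude 1.349 rad/s.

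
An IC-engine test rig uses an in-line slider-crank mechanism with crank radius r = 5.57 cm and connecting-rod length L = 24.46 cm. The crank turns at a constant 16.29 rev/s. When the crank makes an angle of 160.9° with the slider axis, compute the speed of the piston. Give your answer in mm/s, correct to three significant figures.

ω = 2π·16.3 = 102.4 rad/s
For an in-line slider-crank, x = r cosθ + √(L² − r² sin²θ), so v = −rω sinθ·[1 + r cosθ/√(L² − r² sin²θ)].
With r = 0.0557 m, L = 0.2446 m, θ = 160.9°: √(L² − r² sin²θ) = 0.24392 m.
v = −0.0557·102.4·0.32722·[1 + 0.0557·-0.94495/0.24392] = -1.463 m/s.
|v| = 1.463 m/s = 1463 mm/s.

1460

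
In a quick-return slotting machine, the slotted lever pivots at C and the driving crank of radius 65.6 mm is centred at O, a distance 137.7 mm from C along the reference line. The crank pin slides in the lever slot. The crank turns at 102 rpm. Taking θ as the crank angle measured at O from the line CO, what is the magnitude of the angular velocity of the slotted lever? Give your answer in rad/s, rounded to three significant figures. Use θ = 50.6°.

ω = 10.68 rad/s (from 102 rpm).
Crank pin A relative to C: A = (d + r cosθ, r sinθ); lever angle φ = atan2(r sinθ, d + r cosθ).
Differentiating tanφ: φ̇ = rω(d cosθ + r)/(d² + r² + 2dr cosθ).
d² + r² + 2dr cosθ = |CA|² = 0.0347318 m²;  d cosθ + r = +0.153 m.
|ω_lever| = |0.0656·10.68·+0.153| / 0.0347318 = 3.0868 rad/s.

3.09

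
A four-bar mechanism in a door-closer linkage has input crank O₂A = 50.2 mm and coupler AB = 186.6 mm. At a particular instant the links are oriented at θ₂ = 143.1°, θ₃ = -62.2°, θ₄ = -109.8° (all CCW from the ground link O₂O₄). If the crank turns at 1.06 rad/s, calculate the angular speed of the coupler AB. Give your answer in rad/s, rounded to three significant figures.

0.369

ω₂ = 1.06 rad/s
Differentiating the loop-closure r₂e^{iθ₂}+r₃e^{iθ₃}=r₁+r₄e^{iθ₄} gives r₂ω₂e^{iθ₂}+r₃ω₃e^{iθ₃}=r₄ω₄e^{iθ₄}.
Eliminating the other unknown: ω₃ = r₂ω₂ sin(θ₄−θ₂) / [r₃ sin(θ₃−θ₄)].
Numerator sine = +0.95579; denominator sine = +0.73846.
Result = 0.0502·1.06·(+0.95579) / (0.1866·(+0.73846)) = +0.36909 rad/s; magnitude 0.36909 rad/s.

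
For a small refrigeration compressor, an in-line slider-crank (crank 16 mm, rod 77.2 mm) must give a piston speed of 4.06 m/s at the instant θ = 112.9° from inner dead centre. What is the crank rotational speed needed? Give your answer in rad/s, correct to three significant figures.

300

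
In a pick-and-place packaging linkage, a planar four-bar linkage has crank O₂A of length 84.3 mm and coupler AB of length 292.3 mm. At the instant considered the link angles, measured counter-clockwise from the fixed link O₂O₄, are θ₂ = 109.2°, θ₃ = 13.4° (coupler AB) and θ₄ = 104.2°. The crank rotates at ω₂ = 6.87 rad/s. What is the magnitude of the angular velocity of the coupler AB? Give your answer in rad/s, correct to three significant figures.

ω₂ = 6.87 rad/s
Differentiating the loop-closure r₂e^{iθ₂}+r₃e^{iθ₃}=r₁+r₄e^{iθ₄} gives r₂ω₂e^{iθ₂}+r₃ω₃e^{iθ₃}=r₄ω₄e^{iθ₄}.
Eliminating the other unknown: ω₃ = r₂ω₂ sin(θ₄−θ₂) / [r₃ sin(θ₃−θ₄)].
Numerator sine = -0.08716; denominator sine = -0.99990.
Result = 0.0843·6.87·(-0.08716) / (0.2923·(-0.99990)) = +0.1727 rad/s; magnitude 0.1727 rad/s.

0.173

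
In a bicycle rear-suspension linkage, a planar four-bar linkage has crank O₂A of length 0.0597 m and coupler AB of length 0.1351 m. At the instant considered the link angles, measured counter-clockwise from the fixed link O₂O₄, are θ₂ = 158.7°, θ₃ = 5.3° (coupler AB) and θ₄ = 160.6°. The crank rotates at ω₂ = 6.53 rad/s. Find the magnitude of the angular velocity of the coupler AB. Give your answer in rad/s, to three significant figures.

ω₂ = 6.53 rad/s
Differentiating the loop-closure r₂e^{iθ₂}+r₃e^{iθ₃}=r₁+r₄e^{iθ₄} gives r₂ω₂e^{iθ₂}+r₃ω₃e^{iθ₃}=r₄ω₄e^{iθ₄}.
Eliminating the other unknown: ω₃ = r₂ω₂ sin(θ₄−θ₂) / [r₃ sin(θ₃−θ₄)].
Numerator sine = +0.03316; denominator sine = -0.41787.
Result = 0.0597·6.53·(+0.03316) / (0.1351·(-0.41787)) = -0.22895 rad/s; magnitude 0.22895 rad/s.

0.229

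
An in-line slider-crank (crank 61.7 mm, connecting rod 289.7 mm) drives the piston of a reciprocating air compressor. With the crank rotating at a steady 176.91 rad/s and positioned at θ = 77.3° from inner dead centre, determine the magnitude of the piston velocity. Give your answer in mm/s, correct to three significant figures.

11200

ω = 176.9 rad/s
For an in-line slider-crank, x = r cosθ + √(L² − r² sin²θ), so v = −rω sinθ·[1 + r cosθ/√(L² − r² sin²θ)].
With r = 0.0617 m, L = 0.2897 m, θ = 77.3°: √(L² − r² sin²θ) = 0.28338 m.
v = −0.0617·176.9·0.97553·[1 + 0.0617·0.21985/0.28338] = -11.158 m/s.
|v| = 11.158 m/s = 11158 mm/s.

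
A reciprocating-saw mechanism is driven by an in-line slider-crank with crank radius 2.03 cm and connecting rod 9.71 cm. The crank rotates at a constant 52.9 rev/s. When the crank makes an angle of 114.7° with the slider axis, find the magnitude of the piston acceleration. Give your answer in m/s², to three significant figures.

1240

ω = 2π·52.9 = 332.4 rad/s
x(θ) = r cosθ + √(L² − r² sin²θ); with ω constant, a = ω²·d²x/dθ².
d²x/dθ² = −r cosθ − r²(cos2θ)/√u − r⁴ sin²2θ/(4u^{3/2}),  u = L² − r² sin²θ = 0.00908828 m².
Substituting r = 0.0203 m, L = 0.0971 m, θ = 114.7°: d²x/dθ² = +0.011268 m.
a = ω²·d²x/dθ² = (332.4)²·(+0.011268) = +1244.8 m/s²;  |a| = 1244.8 m/s².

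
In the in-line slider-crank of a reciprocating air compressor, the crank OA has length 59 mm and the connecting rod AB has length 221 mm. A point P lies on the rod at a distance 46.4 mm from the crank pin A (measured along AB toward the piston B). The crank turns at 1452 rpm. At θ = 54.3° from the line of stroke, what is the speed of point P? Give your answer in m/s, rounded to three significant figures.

ω = 152.1 rad/s.  Crank-pin speed |V_A| = rω = 8.9711 m/s, perpendicular to OA.
Rod angle: sinφ = −(r/L) sinθ ⇒ φ = -12.521°; ω_rod = −rω cosθ/√(L²−r²sin²θ) = -24.265 rad/s.
V_P = V_A + ω_rod × AP, with AP = 0.0464 m along the rod.
Components: V_Px = −rω sinθ − a·ω_rod·sinφ = -7.5294 m/s;  V_Py = rω cosθ + a·ω_rod·cosφ = +4.1359 m/s.
|V_P| = √(V_Px² + V_Py²) = 8.5906 m/s.

8.59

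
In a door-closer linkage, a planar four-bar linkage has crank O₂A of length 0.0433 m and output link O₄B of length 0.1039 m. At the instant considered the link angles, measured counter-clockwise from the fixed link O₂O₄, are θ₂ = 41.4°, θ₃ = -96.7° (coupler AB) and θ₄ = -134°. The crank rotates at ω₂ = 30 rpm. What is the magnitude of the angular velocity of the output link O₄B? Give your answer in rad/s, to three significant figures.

1.44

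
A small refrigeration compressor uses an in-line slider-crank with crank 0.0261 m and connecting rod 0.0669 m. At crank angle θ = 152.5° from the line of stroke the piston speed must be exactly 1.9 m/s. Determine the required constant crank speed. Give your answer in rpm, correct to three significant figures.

For an in-line slider-crank, |v_piston| = rω|sinθ|·[1 + r cosθ/√(L² − r² sin²θ)].
With r = 0.0261 m, L = 0.0669 m, θ = 152.5°: the bracketed kinematic factor |dx/dθ| = 0.0078118 m.
ω = v/|dx/dθ| = 1.9/0.0078118 = 243.22 rad/s.
N = 60ω/(2π) = 2322.6 rpm.

2320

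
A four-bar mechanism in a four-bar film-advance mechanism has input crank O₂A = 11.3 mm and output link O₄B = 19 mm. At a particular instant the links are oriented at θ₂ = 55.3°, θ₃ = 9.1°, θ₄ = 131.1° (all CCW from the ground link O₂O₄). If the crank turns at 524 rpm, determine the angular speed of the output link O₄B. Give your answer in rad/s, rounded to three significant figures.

27.8

ω₂ = 54.87 rad/s (from 524 rpm).
Differentiating the loop-closure r₂e^{iθ₂}+r₃e^{iθ₃}=r₁+r₄e^{iθ₄} gives r₂ω₂e^{iθ₂}+r₃ω₃e^{iθ₃}=r₄ω₄e^{iθ₄}.
Eliminating the other unknown: ω₄ = r₂ω₂ sin(θ₂−θ₃) / [r₄ sin(θ₄−θ₃)].
Numerator sine = +0.72176; denominator sine = +0.84805.
Result = 0.0113·54.87·(+0.72176) / (0.019·(+0.84805)) = +27.775 rad/s; magnitude 27.775 rad/s.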